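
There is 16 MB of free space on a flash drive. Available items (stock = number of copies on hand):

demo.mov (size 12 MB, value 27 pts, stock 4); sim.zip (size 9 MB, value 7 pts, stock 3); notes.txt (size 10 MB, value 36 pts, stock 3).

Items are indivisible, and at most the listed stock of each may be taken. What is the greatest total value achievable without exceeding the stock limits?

Top feasible selections:
- 1×notes.txt: size 10, value 36
- 1×demo.mov: size 12, value 27
Best: 36 pts.

36 pts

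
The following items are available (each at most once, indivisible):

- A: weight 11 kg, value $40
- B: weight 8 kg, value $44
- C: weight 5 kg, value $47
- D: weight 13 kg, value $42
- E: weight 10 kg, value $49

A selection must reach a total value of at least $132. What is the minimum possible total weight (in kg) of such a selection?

23

Subsets with value ≥ 132, sorted by total weight:
- B+C+E: weight 23, value 140
- A+C+E: weight 26, value 136
- B+C+D: weight 26, value 133
- C+D+E: weight 28, value 138
Minimum weight: 23 kg.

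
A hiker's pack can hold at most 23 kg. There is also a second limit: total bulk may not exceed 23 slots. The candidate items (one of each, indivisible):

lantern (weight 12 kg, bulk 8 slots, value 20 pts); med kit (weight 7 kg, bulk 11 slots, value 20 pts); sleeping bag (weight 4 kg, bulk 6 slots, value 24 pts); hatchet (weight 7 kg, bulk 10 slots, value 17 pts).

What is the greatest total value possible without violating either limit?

44 pts

Feasible sets respecting both limits:
- lantern+sleeping bag: weight 16, bulk 14, value 44
- med kit+sleeping bag: weight 11, bulk 17, value 44
- sleeping bag+hatchet: weight 11, bulk 16, value 41
- lantern+med kit: weight 19, bulk 19, value 40
Best: 44 pts.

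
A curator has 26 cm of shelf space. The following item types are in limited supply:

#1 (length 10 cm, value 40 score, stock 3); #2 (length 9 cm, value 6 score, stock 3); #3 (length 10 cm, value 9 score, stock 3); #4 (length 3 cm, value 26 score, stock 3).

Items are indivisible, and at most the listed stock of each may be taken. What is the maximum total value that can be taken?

Top feasible selections:
- 2×#1 + 2×#4: length 26, value 132
- 1×#1 + 3×#4: length 19, value 118
- 2×#1 + 1×#4: length 23, value 106
- 1×#1 + 1×#3 + 2×#4: length 26, value 101
Best: 132 score.

132 score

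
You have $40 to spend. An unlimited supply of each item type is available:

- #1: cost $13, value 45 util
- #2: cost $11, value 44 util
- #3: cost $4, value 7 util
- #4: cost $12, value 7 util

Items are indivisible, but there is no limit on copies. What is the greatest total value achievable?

Best value-per-unit is #2 at 44/11; filling with it alone gives 3×44 = 132.
Optimal mix: 1×#1 + 2×#2 + 1×#3 → cost 39, value 140.

140 util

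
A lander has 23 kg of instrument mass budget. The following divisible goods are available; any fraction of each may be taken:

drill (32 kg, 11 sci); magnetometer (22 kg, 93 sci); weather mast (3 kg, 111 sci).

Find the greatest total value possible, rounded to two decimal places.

195.55

Take in order of value per unit:
- weather mast (111/3 per unit): all 3 → value 111, running total 111.00
- magnetometer (93/22 per unit): 20 of 22 → value 20×93/22 = 84.5455, running total 195.55
Total 195.55.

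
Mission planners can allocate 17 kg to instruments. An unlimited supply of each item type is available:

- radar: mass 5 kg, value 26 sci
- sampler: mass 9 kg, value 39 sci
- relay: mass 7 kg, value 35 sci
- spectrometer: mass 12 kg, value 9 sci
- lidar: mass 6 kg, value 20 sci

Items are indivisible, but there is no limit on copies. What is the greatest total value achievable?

Best value-per-unit is radar at 26/5; filling with it alone gives 3×26 = 78.
Optimal mix: 2×radar + 1×relay → mass 17, value 87.

87 sci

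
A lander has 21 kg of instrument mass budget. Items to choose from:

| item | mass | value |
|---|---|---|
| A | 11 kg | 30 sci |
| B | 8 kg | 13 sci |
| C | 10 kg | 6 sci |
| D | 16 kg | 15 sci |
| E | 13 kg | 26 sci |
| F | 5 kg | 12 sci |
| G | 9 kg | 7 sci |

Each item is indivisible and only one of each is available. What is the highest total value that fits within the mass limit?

43 sci

This is a 0/1 knapsack; check combinations near the capacity.
- A+B: mass 11+8=19, value 30+13=43
- A+F: mass 11+5=16, value 30+12=42
- B+E: mass 8+13=21, value 13+26=39
- E+F: mass 13+5=18, value 26+12=38
- A+G: mass 11+9=20, value 30+7=37
Best: 43 sci.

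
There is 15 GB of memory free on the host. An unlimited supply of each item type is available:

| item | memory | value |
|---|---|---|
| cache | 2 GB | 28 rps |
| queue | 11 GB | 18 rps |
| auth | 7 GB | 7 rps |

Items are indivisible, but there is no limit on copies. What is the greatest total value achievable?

Best value-per-unit is cache at 28/2, and filling with it alone uses memory 7×2=14. No mix of the others beats 7×28 = 196.

196 rps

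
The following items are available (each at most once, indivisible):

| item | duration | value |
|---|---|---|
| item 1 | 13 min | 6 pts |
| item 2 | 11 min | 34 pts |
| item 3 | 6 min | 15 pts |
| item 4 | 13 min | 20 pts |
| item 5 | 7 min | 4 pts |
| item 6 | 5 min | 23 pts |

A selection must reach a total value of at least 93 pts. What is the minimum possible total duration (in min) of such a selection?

42

Subsets with value ≥ 93, sorted by total duration:
- item 2+item 3+item 4+item 5+item 6: duration 42, value 96
- item 1+item 2+item 3+item 4+item 6: duration 48, value 98
- item 1+item 2+item 3+item 4+item 5+item 6: duration 55, value 102
Minimum duration: 42 min.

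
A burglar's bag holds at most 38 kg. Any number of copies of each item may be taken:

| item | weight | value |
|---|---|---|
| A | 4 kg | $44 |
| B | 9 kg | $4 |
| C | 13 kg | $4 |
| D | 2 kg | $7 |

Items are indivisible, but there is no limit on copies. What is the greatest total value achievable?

$403

Best value-per-unit is A at 44/4; filling with it alone gives 9×44 = 396.
Optimal mix: 9×A + 1×D → weight 38, value 403.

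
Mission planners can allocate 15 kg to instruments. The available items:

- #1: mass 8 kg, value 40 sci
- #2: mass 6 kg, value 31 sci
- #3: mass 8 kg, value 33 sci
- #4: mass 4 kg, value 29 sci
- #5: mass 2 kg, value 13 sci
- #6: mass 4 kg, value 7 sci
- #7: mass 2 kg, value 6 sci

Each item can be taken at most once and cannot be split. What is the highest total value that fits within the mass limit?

82 sci

Check high-value combinations within 15 kg:
- #1+#4+#5: mass 8+4+2=14, value 40+29+13=82
- #2+#4+#5+#7: mass 6+4+2+2=14, value 31+29+13+6=79
- #3+#4+#5: mass 8+4+2=14, value 33+29+13=75
Best: 82 sci.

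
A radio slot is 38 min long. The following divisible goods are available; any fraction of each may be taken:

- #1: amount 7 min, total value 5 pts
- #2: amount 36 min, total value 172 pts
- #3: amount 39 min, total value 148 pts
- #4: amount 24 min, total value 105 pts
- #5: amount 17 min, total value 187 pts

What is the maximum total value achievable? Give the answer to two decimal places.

287.33

Take in order of value per unit:
- #5 (187/17 per unit): all 17 → value 187, running total 187.00
- #2 (172/36 per unit): 21 of 36 → value 21×172/36 = 100.3333, running total 287.33
Total 287.33.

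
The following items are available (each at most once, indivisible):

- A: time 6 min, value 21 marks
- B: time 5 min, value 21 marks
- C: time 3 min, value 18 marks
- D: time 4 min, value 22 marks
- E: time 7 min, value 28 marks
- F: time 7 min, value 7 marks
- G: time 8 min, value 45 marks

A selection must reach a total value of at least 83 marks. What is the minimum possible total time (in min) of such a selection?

15

Subsets with value ≥ 83, sorted by total time:
- C+D+G: time 15, value 85
- B+C+G: time 16, value 84
Minimum time: 15 min.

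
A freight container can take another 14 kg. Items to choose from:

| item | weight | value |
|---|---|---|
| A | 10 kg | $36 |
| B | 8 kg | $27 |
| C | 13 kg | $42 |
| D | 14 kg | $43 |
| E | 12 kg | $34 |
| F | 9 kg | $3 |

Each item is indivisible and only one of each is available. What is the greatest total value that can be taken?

Check high-value combinations within 14 kg:
- D: weight 14, value 43
- C: weight 13, value 42
- A: weight 10, value 36
- E: weight 12, value 34
Best: $43.

$43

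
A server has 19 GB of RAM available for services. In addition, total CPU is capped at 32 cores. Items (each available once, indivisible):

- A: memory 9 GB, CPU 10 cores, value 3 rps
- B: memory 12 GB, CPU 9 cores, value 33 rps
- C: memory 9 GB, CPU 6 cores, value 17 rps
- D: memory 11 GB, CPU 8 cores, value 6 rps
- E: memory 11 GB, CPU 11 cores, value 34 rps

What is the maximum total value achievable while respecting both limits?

Feasible sets respecting both limits:
- E: memory 11, CPU 11, value 34
- B: memory 12, CPU 9, value 33
- A+C: memory 18, CPU 16, value 20
- C: memory 9, CPU 6, value 17
Best: 34 rps.

34 rps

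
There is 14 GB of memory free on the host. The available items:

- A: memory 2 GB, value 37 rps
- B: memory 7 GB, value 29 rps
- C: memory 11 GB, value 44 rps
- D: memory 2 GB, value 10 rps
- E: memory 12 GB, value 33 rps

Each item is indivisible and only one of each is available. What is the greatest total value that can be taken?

81 rps

Check high-value combinations within 14 GB:
- A+C: memory 2+11=13, value 37+44=81
- A+B+D: memory 2+7+2=11, value 37+29+10=76
- A+E: memory 2+12=14, value 37+33=70
- A+B: memory 2+7=9, value 37+29=66
Best: 81 rps.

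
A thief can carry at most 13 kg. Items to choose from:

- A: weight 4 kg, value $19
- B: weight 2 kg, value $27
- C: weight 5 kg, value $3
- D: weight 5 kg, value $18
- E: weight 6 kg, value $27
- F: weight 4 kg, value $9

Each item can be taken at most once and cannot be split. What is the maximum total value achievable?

Check high-value combinations within 13 kg:
- A+B+E: weight 4+2+6=12, value 19+27+27=73
- B+D+E: weight 2+5+6=13, value 27+18+27=72
- A+B+D: weight 4+2+5=11, value 19+27+18=64
- B+E+F: weight 2+6+4=12, value 27+27+9=63
Best: $73.

$73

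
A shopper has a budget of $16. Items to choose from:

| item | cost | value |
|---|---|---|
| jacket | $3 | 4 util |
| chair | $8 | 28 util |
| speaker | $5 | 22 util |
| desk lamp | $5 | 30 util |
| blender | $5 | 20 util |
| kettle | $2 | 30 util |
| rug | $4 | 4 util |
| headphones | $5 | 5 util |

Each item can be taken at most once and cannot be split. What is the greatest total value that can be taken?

88 util

Check high-value combinations within $16:
- chair+desk lamp+kettle: cost 8+5+2=15, value 28+30+30=88
- jacket+speaker+desk lamp+kettle: cost 3+5+5+2=15, value 4+22+30+30=86
- speaker+desk lamp+kettle+rug: cost 5+5+2+4=16, value 22+30+30+4=86
Best: 88 util.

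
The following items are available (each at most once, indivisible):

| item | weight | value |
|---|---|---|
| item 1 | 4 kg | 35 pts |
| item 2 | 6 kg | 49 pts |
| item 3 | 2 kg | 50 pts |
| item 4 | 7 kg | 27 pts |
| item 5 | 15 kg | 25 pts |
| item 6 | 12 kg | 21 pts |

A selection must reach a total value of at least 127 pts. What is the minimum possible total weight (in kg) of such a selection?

12

Subsets with value ≥ 127, sorted by total weight:
- item 1+item 2+item 3: weight 12, value 134
- item 1+item 2+item 3+item 4: weight 19, value 161
- item 1+item 2+item 3+item 6: weight 24, value 155
- item 1+item 3+item 4+item 6: weight 25, value 133
Minimum weight: 12 kg.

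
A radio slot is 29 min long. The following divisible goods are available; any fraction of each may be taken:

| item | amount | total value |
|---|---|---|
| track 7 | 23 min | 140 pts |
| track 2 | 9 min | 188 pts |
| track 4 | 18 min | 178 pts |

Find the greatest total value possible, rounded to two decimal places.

Take in order of value per unit:
- track 2 (188/9 per unit): all 9 → value 188, running total 188.00
- track 4 (178/18 per unit): all 18 → value 178, running total 366.00
- track 7 (140/23 per unit): 2 of 23 → value 2×140/23 = 12.1739, running total 378.17
Total 378.17.

378.17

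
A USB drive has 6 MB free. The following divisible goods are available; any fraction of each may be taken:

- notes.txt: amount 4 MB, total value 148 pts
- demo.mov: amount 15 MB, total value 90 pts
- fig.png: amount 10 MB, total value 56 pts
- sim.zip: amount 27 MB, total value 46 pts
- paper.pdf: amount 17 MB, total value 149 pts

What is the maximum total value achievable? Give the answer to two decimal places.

Take in order of value per unit:
- notes.txt (148/4 per unit): all 4 → value 148, running total 148.00
- paper.pdf (149/17 per unit): 2 of 17 → value 2×149/17 = 17.5294, running total 165.53
Total 165.53.

165.53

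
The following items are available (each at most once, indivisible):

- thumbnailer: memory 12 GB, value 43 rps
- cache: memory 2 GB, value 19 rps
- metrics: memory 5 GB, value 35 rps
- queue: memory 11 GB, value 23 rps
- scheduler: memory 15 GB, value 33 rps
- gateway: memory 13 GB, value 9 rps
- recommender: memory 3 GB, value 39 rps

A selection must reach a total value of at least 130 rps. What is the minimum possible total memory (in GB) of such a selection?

Subsets with value ≥ 130, sorted by total memory:
- thumbnailer+cache+metrics+recommender: memory 22, value 136
- thumbnailer+metrics+queue+recommender: memory 31, value 140
- thumbnailer+cache+scheduler+recommender: memory 32, value 134
- thumbnailer+cache+metrics+queue+recommender: memory 33, value 159
Minimum memory: 22 GB.

22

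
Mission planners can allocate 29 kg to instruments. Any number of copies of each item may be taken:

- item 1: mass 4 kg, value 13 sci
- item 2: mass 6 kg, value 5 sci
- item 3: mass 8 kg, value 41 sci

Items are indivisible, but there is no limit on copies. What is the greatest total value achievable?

Best value-per-unit is item 3 at 41/8; filling with it alone gives 3×41 = 123.
Optimal mix: 1×item 1 + 3×item 3 → mass 28, value 136.

136 sci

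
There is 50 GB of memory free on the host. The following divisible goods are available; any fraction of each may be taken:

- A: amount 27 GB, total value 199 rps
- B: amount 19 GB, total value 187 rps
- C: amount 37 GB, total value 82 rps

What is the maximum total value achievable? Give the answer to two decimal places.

394.86

Take in order of value per unit:
- B (187/19 per unit): all 19 → value 187, running total 187.00
- A (199/27 per unit): all 27 → value 199, running total 386.00
- C (82/37 per unit): 4 of 37 → value 4×82/37 = 8.8649, running total 394.86
Total 394.86.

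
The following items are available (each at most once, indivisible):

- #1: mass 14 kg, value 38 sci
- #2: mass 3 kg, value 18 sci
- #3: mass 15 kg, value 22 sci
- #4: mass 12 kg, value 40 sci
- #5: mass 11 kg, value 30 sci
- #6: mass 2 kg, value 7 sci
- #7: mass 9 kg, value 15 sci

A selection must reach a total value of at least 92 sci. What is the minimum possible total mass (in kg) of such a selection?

Subsets with value ≥ 92, sorted by total mass:
- #2+#4+#5+#6: mass 28, value 95
- #1+#2+#4: mass 29, value 96
- #1+#2+#5+#6: mass 30, value 93
Minimum mass: 28 kg.

28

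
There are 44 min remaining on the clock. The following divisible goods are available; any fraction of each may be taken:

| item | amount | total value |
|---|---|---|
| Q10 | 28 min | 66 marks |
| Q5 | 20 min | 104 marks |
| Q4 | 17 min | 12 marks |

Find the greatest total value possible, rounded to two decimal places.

Take in order of value per unit:
- Q5 (104/20 per unit): all 20 → value 104, running total 104.00
- Q10 (66/28 per unit): 24 of 28 → value 24×66/28 = 56.5714, running total 160.57
Total 160.57.

160.57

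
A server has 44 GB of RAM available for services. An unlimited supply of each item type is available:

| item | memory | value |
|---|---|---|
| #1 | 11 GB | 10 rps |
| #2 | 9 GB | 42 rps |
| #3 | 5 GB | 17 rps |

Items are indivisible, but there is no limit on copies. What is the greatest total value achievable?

Best value-per-unit is #2 at 42/9; filling with it alone gives 4×42 = 168.
Optimal mix: 4×#2 + 1×#3 → memory 41, value 185.

185 rps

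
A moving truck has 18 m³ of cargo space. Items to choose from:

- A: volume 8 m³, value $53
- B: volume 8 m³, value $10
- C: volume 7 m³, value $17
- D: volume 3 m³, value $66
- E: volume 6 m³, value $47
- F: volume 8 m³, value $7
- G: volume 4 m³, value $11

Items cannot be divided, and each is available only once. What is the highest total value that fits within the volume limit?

$166

Check high-value combinations within 18 m³:
- A+D+E: volume 8+3+6=17, value 53+66+47=166
- A+C+D: volume 8+7+3=18, value 53+17+66=136
- A+D+G: volume 8+3+4=15, value 53+66+11=130
- C+D+E: volume 7+3+6=16, value 17+66+47=130
Best: $166.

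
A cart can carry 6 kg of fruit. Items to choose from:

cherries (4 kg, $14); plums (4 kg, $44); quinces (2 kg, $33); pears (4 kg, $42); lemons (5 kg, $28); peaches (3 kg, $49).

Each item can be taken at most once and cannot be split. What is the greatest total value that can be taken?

Check high-value combinations within 6 kg:
- quinces+peaches: weight 2+3=5, value 33+49=82
- plums+quinces: weight 4+2=6, value 44+33=77
- quinces+pears: weight 2+4=6, value 33+42=75
- peaches: weight 3, value 49
Best: $82.

$82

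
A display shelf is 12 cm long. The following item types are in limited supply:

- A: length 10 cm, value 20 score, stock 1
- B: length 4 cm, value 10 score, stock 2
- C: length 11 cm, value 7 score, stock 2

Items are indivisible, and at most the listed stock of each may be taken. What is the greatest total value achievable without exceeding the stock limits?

20 score

Top feasible selections:
- 2×B: length 8, value 20
- 1×A: length 10, value 20
- 1×B: length 4, value 10
- 1×C: length 11, value 7
Best: 20 score.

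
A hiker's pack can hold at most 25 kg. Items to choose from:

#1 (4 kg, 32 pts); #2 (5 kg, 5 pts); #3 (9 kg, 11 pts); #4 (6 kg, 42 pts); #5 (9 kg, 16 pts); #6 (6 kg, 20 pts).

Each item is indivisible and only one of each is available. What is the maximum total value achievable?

Check high-value combinations within 25 kg:
- #1+#4+#5+#6: weight 4+6+9+6=25, value 32+42+16+20=110
- #1+#3+#4+#6: weight 4+9+6+6=25, value 32+11+42+20=105
- #1+#2+#4+#6: weight 4+5+6+6=21, value 32+5+42+20=99
Best: 110 pts.

110 pts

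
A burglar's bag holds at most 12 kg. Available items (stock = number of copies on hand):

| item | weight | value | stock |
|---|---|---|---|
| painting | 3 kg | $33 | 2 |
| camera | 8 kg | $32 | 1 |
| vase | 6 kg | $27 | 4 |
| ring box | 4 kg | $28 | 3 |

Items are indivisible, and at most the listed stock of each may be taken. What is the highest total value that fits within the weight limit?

$94

Best selections within weight 12 and stock limits:
- 2×painting + 1×ring box: weight 10, value 94
- 2×painting + 1×vase: weight 12, value 93
- 1×painting + 2×ring box: weight 11, value 89
- 3×ring box: weight 12, value 84
Best: $94.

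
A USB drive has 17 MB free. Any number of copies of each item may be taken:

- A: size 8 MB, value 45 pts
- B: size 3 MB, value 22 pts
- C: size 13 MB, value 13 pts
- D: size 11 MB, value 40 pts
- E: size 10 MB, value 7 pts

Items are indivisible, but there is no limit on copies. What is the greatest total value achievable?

111 pts

Best value-per-unit is B at 22/3; filling with it alone gives 5×22 = 110.
Optimal mix: 1×A + 3×B → size 17, value 111.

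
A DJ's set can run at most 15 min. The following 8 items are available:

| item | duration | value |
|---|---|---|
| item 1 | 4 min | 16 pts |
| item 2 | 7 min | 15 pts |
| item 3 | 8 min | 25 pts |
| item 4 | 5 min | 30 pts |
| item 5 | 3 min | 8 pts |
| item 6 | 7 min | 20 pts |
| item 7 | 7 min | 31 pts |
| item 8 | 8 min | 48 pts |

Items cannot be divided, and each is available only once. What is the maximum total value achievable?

79 pts

Check high-value combinations within 15 min:
- item 7+item 8: duration 7+8=15, value 31+48=79
- item 4+item 8: duration 5+8=13, value 30+48=78
- item 1+item 5+item 8: duration 4+3+8=15, value 16+8+48=72
- item 4+item 5+item 7: duration 5+3+7=15, value 30+8+31=69
Best: 79 pts.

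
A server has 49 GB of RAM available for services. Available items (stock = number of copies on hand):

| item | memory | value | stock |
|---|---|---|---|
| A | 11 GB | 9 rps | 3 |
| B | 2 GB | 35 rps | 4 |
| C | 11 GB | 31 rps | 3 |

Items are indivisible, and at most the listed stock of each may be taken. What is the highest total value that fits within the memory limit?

Top feasible selections:
- 4×B + 3×C: memory 41, value 233
- 1×A + 4×B + 2×C: memory 41, value 211
- 4×B + 2×C: memory 30, value 202
Best: 233 rps.

233 rps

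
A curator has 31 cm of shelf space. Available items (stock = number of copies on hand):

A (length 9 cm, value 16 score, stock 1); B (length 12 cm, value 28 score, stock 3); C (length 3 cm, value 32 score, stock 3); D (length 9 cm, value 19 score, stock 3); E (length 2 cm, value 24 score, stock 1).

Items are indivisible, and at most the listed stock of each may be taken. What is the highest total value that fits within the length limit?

158 score

Top feasible selections:
- 3×C + 2×D + 1×E: length 29, value 158
- 1×A + 3×C + 1×D + 1×E: length 29, value 155
Best: 158 score.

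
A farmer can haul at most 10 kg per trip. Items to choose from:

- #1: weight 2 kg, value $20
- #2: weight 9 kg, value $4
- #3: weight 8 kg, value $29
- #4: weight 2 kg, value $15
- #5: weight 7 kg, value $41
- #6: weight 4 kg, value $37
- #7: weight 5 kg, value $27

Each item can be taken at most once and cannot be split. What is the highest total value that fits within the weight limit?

Check high-value combinations within 10 kg:
- #1+#4+#6: weight 2+2+4=8, value 20+15+37=72
- #6+#7: weight 4+5=9, value 37+27=64
- #1+#4+#7: weight 2+2+5=9, value 20+15+27=62
- #1+#5: weight 2+7=9, value 20+41=61
- #1+#6: weight 2+4=6, value 20+37=57
Best: $72.

$72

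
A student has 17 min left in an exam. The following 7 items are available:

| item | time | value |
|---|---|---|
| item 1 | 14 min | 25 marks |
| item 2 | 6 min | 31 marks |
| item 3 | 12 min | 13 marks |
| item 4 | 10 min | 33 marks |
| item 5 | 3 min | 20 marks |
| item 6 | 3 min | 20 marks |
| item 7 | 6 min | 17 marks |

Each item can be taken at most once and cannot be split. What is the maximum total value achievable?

Check high-value combinations within 17 min:
- item 4+item 5+item 6: time 10+3+3=16, value 33+20+20=73
- item 2+item 5+item 6: time 6+3+3=12, value 31+20+20=71
- item 2+item 5+item 7: time 6+3+6=15, value 31+20+17=68
Best: 73 marks.

73 marks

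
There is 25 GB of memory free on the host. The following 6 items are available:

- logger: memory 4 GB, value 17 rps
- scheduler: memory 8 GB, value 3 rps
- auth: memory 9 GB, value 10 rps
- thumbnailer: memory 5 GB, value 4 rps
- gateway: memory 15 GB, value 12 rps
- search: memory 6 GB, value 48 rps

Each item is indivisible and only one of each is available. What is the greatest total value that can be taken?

79 rps

This is a 0/1 knapsack; check combinations near the capacity.
- logger+auth+thumbnailer+search: memory 4+9+5+6=24, value 17+10+4+48=79
- logger+gateway+search: memory 4+15+6=25, value 17+12+48=77
- logger+auth+search: memory 4+9+6=19, value 17+10+48=75
- logger+scheduler+thumbnailer+search: memory 4+8+5+6=23, value 17+3+4+48=72
- logger+thumbnailer+search: memory 4+5+6=15, value 17+4+48=69
Best: 79 rps.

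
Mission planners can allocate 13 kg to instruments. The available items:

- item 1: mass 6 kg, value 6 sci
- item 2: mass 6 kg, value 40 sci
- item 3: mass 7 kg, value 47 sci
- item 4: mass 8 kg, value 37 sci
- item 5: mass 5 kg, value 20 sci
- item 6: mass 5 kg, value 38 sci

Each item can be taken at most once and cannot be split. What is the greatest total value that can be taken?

Check high-value combinations within 13 kg:
- item 2+item 3: mass 6+7=13, value 40+47=87
- item 3+item 6: mass 7+5=12, value 47+38=85
- item 2+item 6: mass 6+5=11, value 40+38=78
Best: 87 sci.

87 sci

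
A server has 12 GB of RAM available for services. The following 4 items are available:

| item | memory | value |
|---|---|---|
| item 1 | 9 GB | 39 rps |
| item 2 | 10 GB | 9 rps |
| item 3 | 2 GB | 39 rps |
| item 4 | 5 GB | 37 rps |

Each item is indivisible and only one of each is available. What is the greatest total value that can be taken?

This is a 0/1 knapsack; check combinations near the capacity.
- item 1+item 3: memory 9+2=11, value 39+39=78
- item 3+item 4: memory 2+5=7, value 39+37=76
- item 2+item 3: memory 10+2=12, value 9+39=48
- item 3: memory 2, value 39
- item 1: memory 9, value 39
Best: 78 rps.

78 rps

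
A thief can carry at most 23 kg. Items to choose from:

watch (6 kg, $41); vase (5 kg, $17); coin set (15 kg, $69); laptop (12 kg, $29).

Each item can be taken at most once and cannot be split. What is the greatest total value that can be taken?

$110

This is a 0/1 knapsack; check combinations near the capacity.
- watch+coin set: weight 6+15=21, value 41+69=110
- watch+vase+laptop: weight 6+5+12=23, value 41+17+29=87
- vase+coin set: weight 5+15=20, value 17+69=86
Best: $110.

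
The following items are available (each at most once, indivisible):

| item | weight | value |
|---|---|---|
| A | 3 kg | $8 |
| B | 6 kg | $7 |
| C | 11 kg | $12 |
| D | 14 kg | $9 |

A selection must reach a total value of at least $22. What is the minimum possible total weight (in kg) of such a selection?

20

Subsets with value ≥ 22, sorted by total weight:
- A+B+C: weight 20, value 27
- A+B+D: weight 23, value 24
- A+C+D: weight 28, value 29
- B+C+D: weight 31, value 28
Minimum weight: 20 kg.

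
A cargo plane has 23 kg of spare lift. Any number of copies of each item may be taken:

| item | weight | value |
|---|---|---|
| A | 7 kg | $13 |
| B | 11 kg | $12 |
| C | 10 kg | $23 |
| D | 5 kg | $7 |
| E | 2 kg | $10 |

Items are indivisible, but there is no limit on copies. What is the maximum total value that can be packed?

$110

Best value-per-unit is E at 10/2, and filling with it alone uses weight 11×2=22. No mix of the others beats 11×10 = 110.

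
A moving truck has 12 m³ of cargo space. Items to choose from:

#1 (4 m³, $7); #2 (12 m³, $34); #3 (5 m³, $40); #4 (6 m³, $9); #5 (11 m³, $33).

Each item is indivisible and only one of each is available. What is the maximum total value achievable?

Check high-value combinations within 12 m³:
- #3+#4: volume 5+6=11, value 40+9=49
- #1+#3: volume 4+5=9, value 7+40=47
- #3: volume 5, value 40
Best: $49.

$49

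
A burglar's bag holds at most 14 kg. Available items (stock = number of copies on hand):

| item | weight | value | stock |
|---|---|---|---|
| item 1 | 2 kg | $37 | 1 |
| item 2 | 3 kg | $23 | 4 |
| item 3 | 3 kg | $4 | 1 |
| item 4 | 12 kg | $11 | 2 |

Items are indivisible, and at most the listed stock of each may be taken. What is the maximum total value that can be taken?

$129

Top feasible selections:
- 1×item 1 + 4×item 2: weight 14, value 129
- 1×item 1 + 3×item 2 + 1×item 3: weight 14, value 110
- 1×item 1 + 3×item 2: weight 11, value 106
- 4×item 2: weight 12, value 92
Best: $129.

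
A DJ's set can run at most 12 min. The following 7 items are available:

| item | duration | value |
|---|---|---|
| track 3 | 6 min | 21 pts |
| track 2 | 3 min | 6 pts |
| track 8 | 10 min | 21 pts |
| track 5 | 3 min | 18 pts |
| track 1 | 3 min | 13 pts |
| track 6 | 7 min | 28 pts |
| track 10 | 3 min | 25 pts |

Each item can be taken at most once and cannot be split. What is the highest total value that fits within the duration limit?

64 pts

Check high-value combinations within 12 min:
- track 3+track 5+track 10: duration 6+3+3=12, value 21+18+25=64
- track 2+track 5+track 1+track 10: duration 3+3+3+3=12, value 6+18+13+25=62
- track 3+track 1+track 10: duration 6+3+3=12, value 21+13+25=59
- track 5+track 1+track 10: duration 3+3+3=9, value 18+13+25=56
Best: 64 pts.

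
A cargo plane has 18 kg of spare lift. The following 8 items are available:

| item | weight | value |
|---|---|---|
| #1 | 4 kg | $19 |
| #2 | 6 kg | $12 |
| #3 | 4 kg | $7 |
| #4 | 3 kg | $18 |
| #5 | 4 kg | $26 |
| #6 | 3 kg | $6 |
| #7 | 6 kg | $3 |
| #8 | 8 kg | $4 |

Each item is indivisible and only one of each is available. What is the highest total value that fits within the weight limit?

Check high-value combinations within 18 kg:
- #1+#3+#4+#5+#6: weight 4+4+3+4+3=18, value 19+7+18+26+6=76
- #1+#2+#4+#5: weight 4+6+3+4=17, value 19+12+18+26=75
- #1+#3+#4+#5: weight 4+4+3+4=15, value 19+7+18+26=70
- #1+#4+#5+#6: weight 4+3+4+3=14, value 19+18+26+6=69
Best: $76.

$76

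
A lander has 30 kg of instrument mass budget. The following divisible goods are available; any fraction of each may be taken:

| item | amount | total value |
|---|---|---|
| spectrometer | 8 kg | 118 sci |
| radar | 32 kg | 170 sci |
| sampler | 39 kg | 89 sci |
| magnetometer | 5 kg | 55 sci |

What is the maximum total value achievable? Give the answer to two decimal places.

Take in order of value per unit:
- spectrometer (118/8 per unit): all 8 → value 118, running total 118.00
- magnetometer (55/5 per unit): all 5 → value 55, running total 173.00
- radar (170/32 per unit): 17 of 32 → value 17×170/32 = 90.3125, running total 263.31
Total 263.31.

263.31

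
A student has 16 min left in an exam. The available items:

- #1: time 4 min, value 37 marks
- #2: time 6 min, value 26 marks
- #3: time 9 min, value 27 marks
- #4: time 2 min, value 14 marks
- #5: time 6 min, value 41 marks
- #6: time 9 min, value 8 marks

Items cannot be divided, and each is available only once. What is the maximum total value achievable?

Check high-value combinations within 16 min:
- #1+#2+#5: time 4+6+6=16, value 37+26+41=104
- #1+#4+#5: time 4+2+6=12, value 37+14+41=92
- #2+#4+#5: time 6+2+6=14, value 26+14+41=81
Best: 104 marks.

104 marks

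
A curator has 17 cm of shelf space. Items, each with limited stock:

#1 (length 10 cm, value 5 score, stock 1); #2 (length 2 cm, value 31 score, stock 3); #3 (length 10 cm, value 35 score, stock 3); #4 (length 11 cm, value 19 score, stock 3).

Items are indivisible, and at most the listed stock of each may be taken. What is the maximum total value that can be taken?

Top feasible selections:
- 3×#2 + 1×#3: length 16, value 128
- 3×#2 + 1×#4: length 17, value 112
- 1×#1 + 3×#2: length 16, value 98
- 2×#2 + 1×#3: length 14, value 97
Best: 128 score.

128 score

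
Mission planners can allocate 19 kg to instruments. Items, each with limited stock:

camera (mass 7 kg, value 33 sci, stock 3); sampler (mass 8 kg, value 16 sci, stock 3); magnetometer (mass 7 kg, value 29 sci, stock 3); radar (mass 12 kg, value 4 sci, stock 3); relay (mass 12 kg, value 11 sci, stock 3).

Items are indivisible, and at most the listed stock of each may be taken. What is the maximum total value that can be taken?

Top feasible selections:
- 2×camera: mass 14, value 66
- 1×camera + 1×magnetometer: mass 14, value 62
- 2×magnetometer: mass 14, value 58
Best: 66 sci.

66 sci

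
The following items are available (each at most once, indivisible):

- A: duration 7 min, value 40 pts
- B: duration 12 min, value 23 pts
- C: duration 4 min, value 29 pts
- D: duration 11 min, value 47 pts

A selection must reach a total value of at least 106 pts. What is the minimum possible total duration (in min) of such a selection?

22

Subsets with value ≥ 106, sorted by total duration:
- A+C+D: duration 22, value 116
- A+B+D: duration 30, value 110
- A+B+C+D: duration 34, value 139
Minimum duration: 22 min.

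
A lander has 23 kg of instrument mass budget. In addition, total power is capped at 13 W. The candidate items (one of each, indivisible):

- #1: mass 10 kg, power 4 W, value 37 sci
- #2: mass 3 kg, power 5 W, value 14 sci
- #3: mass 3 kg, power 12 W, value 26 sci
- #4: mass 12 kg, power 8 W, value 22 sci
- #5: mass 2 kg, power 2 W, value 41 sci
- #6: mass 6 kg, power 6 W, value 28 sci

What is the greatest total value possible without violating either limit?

106 sci

Feasible sets respecting both limits:
- #1+#5+#6: mass 18, power 12, value 106
- #1+#2+#5: mass 15, power 11, value 92
- #2+#5+#6: mass 11, power 13, value 83
Best: 106 sci.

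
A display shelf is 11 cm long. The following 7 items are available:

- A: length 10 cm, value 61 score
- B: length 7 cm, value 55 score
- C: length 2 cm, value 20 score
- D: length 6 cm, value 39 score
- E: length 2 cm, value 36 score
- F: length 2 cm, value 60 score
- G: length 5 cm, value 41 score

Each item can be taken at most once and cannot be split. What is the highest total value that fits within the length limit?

This is a 0/1 knapsack; check combinations near the capacity.
- C+E+F+G: length 2+2+2+5=11, value 20+36+60+41=157
- B+E+F: length 7+2+2=11, value 55+36+60=151
- E+F+G: length 2+2+5=9, value 36+60+41=137
- D+E+F: length 6+2+2=10, value 39+36+60=135
Best: 157 score.

157 score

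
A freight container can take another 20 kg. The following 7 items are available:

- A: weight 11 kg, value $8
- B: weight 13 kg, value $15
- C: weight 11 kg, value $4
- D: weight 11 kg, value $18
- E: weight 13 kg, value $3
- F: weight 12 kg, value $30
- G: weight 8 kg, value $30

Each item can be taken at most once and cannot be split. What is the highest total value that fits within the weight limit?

This is a 0/1 knapsack; check combinations near the capacity.
- F+G: weight 12+8=20, value 30+30=60
- D+G: weight 11+8=19, value 18+30=48
- A+G: weight 11+8=19, value 8+30=38
Best: $60.

$60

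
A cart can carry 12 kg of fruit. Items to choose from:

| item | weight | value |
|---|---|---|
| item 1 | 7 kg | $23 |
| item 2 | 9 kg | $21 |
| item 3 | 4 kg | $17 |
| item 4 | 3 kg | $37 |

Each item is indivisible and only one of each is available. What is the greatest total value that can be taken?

Check high-value combinations within 12 kg:
- item 1+item 4: weight 7+3=10, value 23+37=60
- item 2+item 4: weight 9+3=12, value 21+37=58
- item 3+item 4: weight 4+3=7, value 17+37=54
- item 1+item 3: weight 7+4=11, value 23+17=40
Best: $60.

$60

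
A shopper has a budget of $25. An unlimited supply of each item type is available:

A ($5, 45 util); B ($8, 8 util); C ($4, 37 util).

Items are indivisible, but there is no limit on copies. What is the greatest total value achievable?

Best value-per-unit is C at 37/4; filling with it alone gives 6×37 = 222.
Optimal mix: 1×A + 5×C → cost 25, value 230.

230 util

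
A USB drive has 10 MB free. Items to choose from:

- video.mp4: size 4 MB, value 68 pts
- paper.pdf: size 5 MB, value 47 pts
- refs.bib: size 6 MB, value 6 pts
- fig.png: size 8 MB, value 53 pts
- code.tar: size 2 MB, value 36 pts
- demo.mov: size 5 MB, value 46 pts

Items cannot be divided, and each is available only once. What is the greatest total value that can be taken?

115 pts

Check high-value combinations within 10 MB:
- video.mp4+paper.pdf: size 4+5=9, value 68+47=115
- video.mp4+demo.mov: size 4+5=9, value 68+46=114
- video.mp4+code.tar: size 4+2=6, value 68+36=104
- paper.pdf+demo.mov: size 5+5=10, value 47+46=93
- fig.png+code.tar: size 8+2=10, value 53+36=89
Best: 115 pts.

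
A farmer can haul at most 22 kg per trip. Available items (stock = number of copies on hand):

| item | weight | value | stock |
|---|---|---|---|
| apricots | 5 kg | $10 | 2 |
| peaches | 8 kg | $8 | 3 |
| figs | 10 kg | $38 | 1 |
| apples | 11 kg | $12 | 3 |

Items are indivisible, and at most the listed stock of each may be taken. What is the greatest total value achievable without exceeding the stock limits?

$58

Top feasible selections:
- 2×apricots + 1×figs: weight 20, value 58
- 1×figs + 1×apples: weight 21, value 50
Best: $58.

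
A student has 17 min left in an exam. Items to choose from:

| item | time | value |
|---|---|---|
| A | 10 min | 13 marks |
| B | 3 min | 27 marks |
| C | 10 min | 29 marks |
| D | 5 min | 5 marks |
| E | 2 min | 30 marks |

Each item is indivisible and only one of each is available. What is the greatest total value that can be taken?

Check high-value combinations within 17 min:
- B+C+E: time 3+10+2=15, value 27+29+30=86
- A+B+E: time 10+3+2=15, value 13+27+30=70
- C+D+E: time 10+5+2=17, value 29+5+30=64
- B+D+E: time 3+5+2=10, value 27+5+30=62
- C+E: time 10+2=12, value 29+30=59
Best: 86 marks.

86 marks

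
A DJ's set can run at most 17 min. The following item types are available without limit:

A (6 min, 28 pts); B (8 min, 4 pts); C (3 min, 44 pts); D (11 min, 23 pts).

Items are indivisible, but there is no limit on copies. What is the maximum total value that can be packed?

220 pts

Best value-per-unit is C at 44/3, and filling with it alone uses duration 5×3=15. No mix of the others beats 5×44 = 220.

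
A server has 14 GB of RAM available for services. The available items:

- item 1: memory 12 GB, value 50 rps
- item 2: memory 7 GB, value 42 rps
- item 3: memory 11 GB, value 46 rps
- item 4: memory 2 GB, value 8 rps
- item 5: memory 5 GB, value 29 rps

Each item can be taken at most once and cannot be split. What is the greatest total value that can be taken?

Check high-value combinations within 14 GB:
- item 2+item 4+item 5: memory 7+2+5=14, value 42+8+29=79
- item 2+item 5: memory 7+5=12, value 42+29=71
- item 1+item 4: memory 12+2=14, value 50+8=58
- item 3+item 4: memory 11+2=13, value 46+8=54
- item 2+item 4: memory 7+2=9, value 42+8=50
Best: 79 rps.

79 rps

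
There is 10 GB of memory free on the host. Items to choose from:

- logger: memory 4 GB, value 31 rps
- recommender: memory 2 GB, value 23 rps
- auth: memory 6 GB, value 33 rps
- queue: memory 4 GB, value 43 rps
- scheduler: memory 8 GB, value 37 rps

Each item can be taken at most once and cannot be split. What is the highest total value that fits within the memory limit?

This is a 0/1 knapsack; check combinations near the capacity.
- logger+recommender+queue: memory 4+2+4=10, value 31+23+43=97
- auth+queue: memory 6+4=10, value 33+43=76
- logger+queue: memory 4+4=8, value 31+43=74
- recommender+queue: memory 2+4=6, value 23+43=66
Best: 97 rps.

97 rps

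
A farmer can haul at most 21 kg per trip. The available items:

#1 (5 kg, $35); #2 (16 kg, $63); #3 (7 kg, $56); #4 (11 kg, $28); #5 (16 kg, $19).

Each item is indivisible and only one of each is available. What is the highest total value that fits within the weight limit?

$98

Check high-value combinations within 21 kg:
- #1+#2: weight 5+16=21, value 35+63=98
- #1+#3: weight 5+7=12, value 35+56=91
- #3+#4: weight 7+11=18, value 56+28=84
- #2: weight 16, value 63
- #1+#4: weight 5+11=16, value 35+28=63
Best: $98.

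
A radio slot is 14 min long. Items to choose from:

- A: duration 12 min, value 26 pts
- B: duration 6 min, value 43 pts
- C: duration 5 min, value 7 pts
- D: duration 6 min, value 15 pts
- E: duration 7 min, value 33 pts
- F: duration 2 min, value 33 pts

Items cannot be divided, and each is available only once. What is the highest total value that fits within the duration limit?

Check high-value combinations within 14 min:
- B+D+F: duration 6+6+2=14, value 43+15+33=91
- B+C+F: duration 6+5+2=13, value 43+7+33=83
- B+F: duration 6+2=8, value 43+33=76
- B+E: duration 6+7=13, value 43+33=76
- C+E+F: duration 5+7+2=14, value 7+33+33=73
Best: 91 pts.

91 pts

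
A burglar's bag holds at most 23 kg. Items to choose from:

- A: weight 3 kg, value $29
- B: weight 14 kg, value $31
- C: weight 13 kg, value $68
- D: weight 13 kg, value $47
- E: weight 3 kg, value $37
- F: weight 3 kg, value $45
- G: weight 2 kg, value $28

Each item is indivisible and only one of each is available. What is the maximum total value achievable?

$179

Check high-value combinations within 23 kg:
- A+C+E+F: weight 3+13+3+3=22, value 29+68+37+45=179
- C+E+F+G: weight 13+3+3+2=21, value 68+37+45+28=178
- A+C+F+G: weight 3+13+3+2=21, value 29+68+45+28=170
Best: $179.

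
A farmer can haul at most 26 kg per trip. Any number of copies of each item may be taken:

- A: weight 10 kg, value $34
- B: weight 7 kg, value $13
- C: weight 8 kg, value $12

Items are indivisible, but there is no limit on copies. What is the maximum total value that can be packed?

$68

Best value-per-unit is A at 34/10, and filling with it alone uses weight 2×10=20. No mix of the others beats 2×34 = 68.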